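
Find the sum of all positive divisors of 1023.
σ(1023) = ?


Divisors of 1023: 1, 3, 11, 31, 33, 93, 341, 1023
Sum = 1 + 3 + 11 + 31 + 33 + 93 + 341 + 1023 = 1536

σ(1023) = 1536


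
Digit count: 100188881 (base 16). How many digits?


100188881 in base 16 = 5F8C2D1
Number of digits = 7

7 digits (base 16)


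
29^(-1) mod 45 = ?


Use the extended Euclidean algorithm on (45, 29); each row r = 45*s + 29*t:
r=45, s=1, t=0
r=29, s=0, t=1
q=1: r=16, s=1, t=-1   [45*(1) + 29*(-1) = 16]
q=1: r=13, s=-1, t=2   [45*(-1) + 29*(2) = 13]
q=1: r=3, s=2, t=-3   [45*(2) + 29*(-3) = 3]
q=4: r=1, s=-9, t=14   [45*(-9) + 29*(14) = 1]
q=3: r=0, s=29, t=-45   [45*(29) + 29*(-45) = 0]
GCD = 1 with t = 14, so 29*(14) ≡ 1 (mod 45)
Inverse = 14 mod 45 = 14
Check: 29 * 14 = 406 ≡ 1 (mod 45)

29^(-1) ≡ 14 (mod 45)


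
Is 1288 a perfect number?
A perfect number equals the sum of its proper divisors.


Proper divisors of 1288: 1, 2, 4, 7, 8, 14, 23, 28, 46, 56, 92, 161, 184, 322, 644
Sum = 1 + 2 + 4 + 7 + 8 + 14 + 23 + 28 + 46 + 56 + 92 + 161 + 184 + 322 + 644 = 1592

No, 1288 is not perfect (1592 ≠ 1288)


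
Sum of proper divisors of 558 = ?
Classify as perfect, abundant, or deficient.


Proper divisors: 1, 2, 3, 6, 9, 18, 31, 62, 93, 186, 279
Sum = 1 + 2 + 3 + 6 + 9 + 18 + 31 + 62 + 93 + 186 + 279 = 690
690 > 558 → abundant

s(558) = 690 (abundant)


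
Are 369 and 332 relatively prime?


Euclidean algorithm:
369 = 1 * 332 + 37
332 = 8 * 37 + 36
37 = 1 * 36 + 1
36 = 36 * 1 + 0
GCD(369, 332) = 1

Yes, coprime (GCD = 1)


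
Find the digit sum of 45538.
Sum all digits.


4 + 5 + 5 + 3 + 8 = 25


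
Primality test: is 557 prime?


Check divisors up to sqrt(557) = 23.6008
No divisors found.
557 is prime.

Yes, 557 is prime


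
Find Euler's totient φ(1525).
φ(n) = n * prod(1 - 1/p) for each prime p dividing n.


1525 = 5^2 × 61
Prime factors: 5, 61
φ(1525) = 1525 × (1-1/5) × (1-1/61)
= 1525 × 4/5 × 60/61 = 1200

φ(1525) = 1200


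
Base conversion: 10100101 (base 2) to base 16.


10100101 (base 2) = 165 (decimal)
165 (decimal) = A5 (base 16)


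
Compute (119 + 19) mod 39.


119 + 19 = 138
138 mod 39 = 21


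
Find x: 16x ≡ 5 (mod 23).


GCD(16, 23) = 1, unique solution
a^(-1) mod 23 = 13
x = 13 * 5 mod 23 = 19

x ≡ 19 (mod 23)


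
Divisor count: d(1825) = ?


1825 = 5^2 × 73^1
d(1825) = (2+1) × (1+1) = 6

6 divisors


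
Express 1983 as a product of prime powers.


1983 / 3 = 661
661 / 661 = 1
1983 = 3 × 661


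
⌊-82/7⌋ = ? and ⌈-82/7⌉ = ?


-82/7 = -11.7143
floor = -12
ceil = -11

floor = -12, ceil = -11


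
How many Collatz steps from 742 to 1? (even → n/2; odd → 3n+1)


742 → 371 → 1114 → 557 → 1672 → 836 → 418 → 209 → 628 → 314 → 157 → 472 → 236 → 118 → 59 → 178 → 89 → 268 → 134 → 67 → 202 → 101 → 304 → 152 → 76 → 38 → 19 → 58 → 29 → 88 → 44 → 22 → 11 → 34 → 17 → 52 → 26 → 13 → 40 → 20 → 10 → 5 → 16 → 8 → 4 → 2 → 1
Total steps = 46

46 steps


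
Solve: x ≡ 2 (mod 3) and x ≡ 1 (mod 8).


M = 3*8 = 24
M1 = M/3 = 8, M2 = M/8 = 3
M1^(-1) mod 3 = 2, M2^(-1) mod 8 = 3
x = 2*8*2 + 1*3*3 = 41
41 mod 24 = 17
Check: 17 mod 3 = 2 ✓, 17 mod 8 = 1 ✓

x ≡ 17 (mod 24)


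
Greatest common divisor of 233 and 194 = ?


233 = 1 * 194 + 39
194 = 4 * 39 + 38
39 = 1 * 38 + 1
38 = 38 * 1 + 0
GCD = 1


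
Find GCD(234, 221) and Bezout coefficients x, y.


Tabular extended Euclidean (each row: r = 234*s + 221*t):
r=234, s=1, t=0
r=221, s=0, t=1
q=1: r=13, s=1, t=-1   [234*(1) + 221*(-1) = 13]
q=17: r=0, s=-17, t=18   [234*(-17) + 221*(18) = 0]
GCD = 13; from the row with r=13: x=1, y=-1
Check: 234*(1) + 221*(-1) = 234 - 221 = 13

GCD = 13, x = 1, y = -1


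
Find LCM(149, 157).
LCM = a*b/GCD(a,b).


GCD(149, 157) = 1
LCM = 149*157/1 = 23393/1 = 23393

LCM = 23393


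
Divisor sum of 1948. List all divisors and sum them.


Divisors of 1948: 1, 2, 4, 487, 974, 1948
Sum = 1 + 2 + 4 + 487 + 974 + 1948 = 3416

σ(1948) = 3416


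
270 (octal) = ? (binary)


270 (base 8) = 184 (decimal)
184 (decimal) = 10111000 (base 2)


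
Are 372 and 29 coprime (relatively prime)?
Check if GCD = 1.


Euclidean algorithm:
372 = 12 * 29 + 24
29 = 1 * 24 + 5
24 = 4 * 5 + 4
5 = 1 * 4 + 1
4 = 4 * 1 + 0
GCD(372, 29) = 1

Yes, coprime (GCD = 1)


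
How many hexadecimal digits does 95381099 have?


95381099 in base 16 = 5AF666B
Number of digits = 7

7 digits (base 16)


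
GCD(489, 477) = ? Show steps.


489 = 1 * 477 + 12
477 = 39 * 12 + 9
12 = 1 * 9 + 3
9 = 3 * 3 + 0
GCD = 3


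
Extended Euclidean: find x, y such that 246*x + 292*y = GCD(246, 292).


Tabular extended Euclidean (each row: r = 246*s + 292*t):
r=246, s=1, t=0
r=292, s=0, t=1
q=0: r=246, s=1, t=0   [246*(1) + 292*(0) = 246]
q=1: r=46, s=-1, t=1   [246*(-1) + 292*(1) = 46]
q=5: r=16, s=6, t=-5   [246*(6) + 292*(-5) = 16]
q=2: r=14, s=-13, t=11   [246*(-13) + 292*(11) = 14]
q=1: r=2, s=19, t=-16   [246*(19) + 292*(-16) = 2]
q=7: r=0, s=-146, t=123   [246*(-146) + 292*(123) = 0]
GCD = 2; from the row with r=2: x=19, y=-16
Check: 246*(19) + 292*(-16) = 4674 - 4672 = 2

GCD = 2, x = 19, y = -16


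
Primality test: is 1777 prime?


Check divisors up to sqrt(1777) = 42.1545
No divisors found.
1777 is prime.

Yes, 1777 is prime


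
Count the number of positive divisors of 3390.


3390 = 2^1 × 3^1 × 5^1 × 113^1
d(3390) = (1+1) × (1+1) × (1+1) × (1+1) = 16

16 divisors


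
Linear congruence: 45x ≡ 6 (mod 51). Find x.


GCD(45, 51) = 3 divides 6
Divide: 15x ≡ 2 (mod 17)
x ≡ 16 (mod 17)


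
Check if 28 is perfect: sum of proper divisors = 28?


Proper divisors of 28: 1, 2, 4, 7, 14
Sum = 1 + 2 + 4 + 7 + 14 = 28

Yes, 28 is perfect (28 = 28)


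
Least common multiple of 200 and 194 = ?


GCD(200, 194) = 2
LCM = 200*194/2 = 38800/2 = 19400

LCM = 19400


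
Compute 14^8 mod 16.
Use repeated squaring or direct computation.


14^1 mod 16 = 14
14^2 mod 16 = 4
14^3 mod 16 = 8
14^4 mod 16 = 0
14^5 mod 16 = 0
14^6 mod 16 = 0
14^7 mod 16 = 0
14^8 mod 16 = 0


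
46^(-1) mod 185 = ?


Use the extended Euclidean algorithm on (185, 46); each row r = 185*s + 46*t:
r=185, s=1, t=0
r=46, s=0, t=1
q=4: r=1, s=1, t=-4   [185*(1) + 46*(-4) = 1]
q=46: r=0, s=-46, t=185   [185*(-46) + 46*(185) = 0]
GCD = 1 with t = -4, so 46*(-4) ≡ 1 (mod 185)
Inverse = -4 mod 185 = 181
Check: 46 * 181 = 8326 ≡ 1 (mod 185)

46^(-1) ≡ 181 (mod 185)


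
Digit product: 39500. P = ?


3 × 9 × 5 × 0 × 0 = 0


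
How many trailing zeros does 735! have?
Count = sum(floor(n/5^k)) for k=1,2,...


floor(735/5) = 147
floor(735/25) = 29
floor(735/125) = 5
floor(735/625) = 1
Total = 182

182 trailing zeros


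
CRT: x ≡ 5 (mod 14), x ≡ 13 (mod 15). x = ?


M = 14*15 = 210
M1 = M/14 = 15, M2 = M/15 = 14
M1^(-1) mod 14 = 1, M2^(-1) mod 15 = 14
x = 5*15*1 + 13*14*14 = 2623
2623 mod 210 = 103
Check: 103 mod 14 = 5 ✓, 103 mod 15 = 13 ✓

x ≡ 103 (mod 210)


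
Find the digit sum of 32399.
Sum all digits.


3 + 2 + 3 + 9 + 9 = 26


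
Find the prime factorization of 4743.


4743 / 3 = 1581
1581 / 3 = 527
527 / 17 = 31
31 / 31 = 1
4743 = 3^2 × 17 × 31


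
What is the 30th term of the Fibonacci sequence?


Sequence: 1, 1, 2, 3, 5, 8, 13, 21, 34, 55, 89, 144, 233, 377, 610, 987, 1597, 2584, 4181, 6765, 10946, 17711, 28657, 46368, 75025, 121393, 196418, 317811, 514229, 832040
F(30) = 832040


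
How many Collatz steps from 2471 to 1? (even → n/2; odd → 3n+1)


2471 → 7414 → 3707 → 11122 → 5561 → 16684 → 8342 → 4171 → 12514 → 6257 → 18772 → 9386 → 4693 → 14080 → 7040 → 3520 → 1760 → 880 → 440 → 220 → 110 → 55 → 166 → 83 → 250 → 125 → 376 → 188 → 94 → 47 → 142 → 71 → 214 → 107 → 322 → 161 → 484 → 242 → 121 → 364 → 182 → 91 → 274 → 137 → 412 → 206 → 103 → 310 → 155 → 466 → 233 → 700 → 350 → 175 → 526 → 263 → 790 → 395 → 1186 → 593 → 1780 → 890 → 445 → 1336 → 668 → 334 → 167 → 502 → 251 → 754 → 377 → 1132 → 566 → 283 → 850 → 425 → 1276 → 638 → 319 → 958 → 479 → 1438 → 719 → 2158 → 1079 → 3238 → 1619 → 4858 → 2429 → 7288 → 3644 → 1822 → 911 → 2734 → 1367 → 4102 → 2051 → 6154 → 3077 → 9232 → 4616 → 2308 → 1154 → 577 → 1732 → 866 → 433 → 1300 → 650 → 325 → 976 → 488 → 244 → 122 → 61 → 184 → 92 → 46 → 23 → 70 → 35 → 106 → 53 → 160 → 80 → 40 → 20 → 10 → 5 → 16 → 8 → 4 → 2 → 1
Total steps = 133

133 steps


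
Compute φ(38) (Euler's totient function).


38 = 2 × 19
Prime factors: 2, 19
φ(38) = 38 × (1-1/2) × (1-1/19)
= 38 × 1/2 × 18/19 = 18

φ(38) = 18


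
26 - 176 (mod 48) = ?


26 - 176 = -150
-150 mod 48 = 42


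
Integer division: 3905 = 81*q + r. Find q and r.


3905 = 81 * 48 + 17
Check: 3888 + 17 = 3905

q = 48, r = 17


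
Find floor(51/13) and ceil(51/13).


51/13 = 3.9231
floor = 3
ceil = 4

floor = 3, ceil = 4


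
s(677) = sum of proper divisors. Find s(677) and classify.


Proper divisors: 1
Sum = 1 = 1
1 < 677 → deficient

s(677) = 1 (deficient)


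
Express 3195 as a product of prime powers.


3195 / 3 = 1065
1065 / 3 = 355
355 / 5 = 71
71 / 71 = 1
3195 = 3^2 × 5 × 71


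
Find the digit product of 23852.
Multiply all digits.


2 × 3 × 8 × 5 × 2 = 480


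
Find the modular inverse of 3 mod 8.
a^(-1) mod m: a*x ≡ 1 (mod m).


Use the extended Euclidean algorithm on (8, 3); each row r = 8*s + 3*t:
r=8, s=1, t=0
r=3, s=0, t=1
q=2: r=2, s=1, t=-2   [8*(1) + 3*(-2) = 2]
q=1: r=1, s=-1, t=3   [8*(-1) + 3*(3) = 1]
q=2: r=0, s=3, t=-8   [8*(3) + 3*(-8) = 0]
GCD = 1 with t = 3, so 3*(3) ≡ 1 (mod 8)
Inverse = 3 mod 8 = 3
Check: 3 * 3 = 9 ≡ 1 (mod 8)

3^(-1) ≡ 3 (mod 8)


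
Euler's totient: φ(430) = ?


430 = 2 × 5 × 43
Prime factors: 2, 5, 43
φ(430) = 430 × (1-1/2) × (1-1/5) × (1-1/43)
= 430 × 1/2 × 4/5 × 42/43 = 168

φ(430) = 168


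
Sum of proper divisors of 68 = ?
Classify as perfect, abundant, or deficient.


Proper divisors: 1, 2, 4, 17, 34
Sum = 1 + 2 + 4 + 17 + 34 = 58
58 < 68 → deficient

s(68) = 58 (deficient)


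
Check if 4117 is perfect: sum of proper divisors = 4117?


Proper divisors of 4117: 1, 23, 179
Sum = 1 + 23 + 179 = 203

No, 4117 is not perfect (203 ≠ 4117)


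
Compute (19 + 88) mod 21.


19 + 88 = 107
107 mod 21 = 2


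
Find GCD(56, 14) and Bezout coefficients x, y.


Tabular extended Euclidean (each row: r = 56*s + 14*t):
r=56, s=1, t=0
r=14, s=0, t=1
q=4: r=0, s=1, t=-4   [56*(1) + 14*(-4) = 0]
GCD = 14; from the row with r=14: x=0, y=1
Check: 56*(0) + 14*(1) = 0 + 14 = 14

GCD = 14, x = 0, y = 1


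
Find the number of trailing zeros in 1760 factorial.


floor(1760/5) = 352
floor(1760/25) = 70
floor(1760/125) = 14
floor(1760/625) = 2
Total = 438

438 trailing zeros


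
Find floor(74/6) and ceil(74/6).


74/6 = 12.3333
floor = 12
ceil = 13

floor = 12, ceil = 13


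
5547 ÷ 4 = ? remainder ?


5547 = 4 * 1386 + 3
Check: 5544 + 3 = 5547

q = 1386, r = 3


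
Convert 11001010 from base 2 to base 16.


11001010 (base 2) = 202 (decimal)
202 (decimal) = CA (base 16)


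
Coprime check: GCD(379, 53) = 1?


Euclidean algorithm:
379 = 7 * 53 + 8
53 = 6 * 8 + 5
8 = 1 * 5 + 3
5 = 1 * 3 + 2
3 = 1 * 2 + 1
2 = 2 * 1 + 0
GCD(379, 53) = 1

Yes, coprime (GCD = 1)


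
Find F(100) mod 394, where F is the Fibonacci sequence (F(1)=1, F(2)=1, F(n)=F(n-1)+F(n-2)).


F(k) mod 394 for k=1..100:
1, 1, 2, 3, 5, 8, 13, 21, 34, 55, 89, 144, 233, 377, 216, 199, 21, 220, 241, 67, 308, 375, 289, 270, 165, 41, 206, 247, 59, 306, 365, 277, 248, 131, 379, 116, 101, 217, 318, 141, 65, 206, 271, 83, 354, 43, 3, 46, 49, 95, 144, 239, 383, 228, 217, 51, 268, 319, 193, 118, 311, 35, 346, 381, 333, 320, 259, 185, 50, 235, 285, 126, 17, 143, 160, 303, 69, 372, 47, 25, 72, 97, 169, 266, 41, 307, 348, 261, 215, 82, 297, 379, 282, 267, 155, 28, 183, 211, 0, 211
F(100) mod 394 = 211


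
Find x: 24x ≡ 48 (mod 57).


GCD(24, 57) = 3 divides 48
Divide: 8x ≡ 16 (mod 19)
x ≡ 2 (mod 19)


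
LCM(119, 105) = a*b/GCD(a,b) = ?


GCD(119, 105) = 7
LCM = 119*105/7 = 12495/7 = 1785

LCM = 1785


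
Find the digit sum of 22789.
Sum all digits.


2 + 2 + 7 + 8 + 9 = 28


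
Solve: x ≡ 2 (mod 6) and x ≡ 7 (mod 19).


M = 6*19 = 114
M1 = M/6 = 19, M2 = M/19 = 6
M1^(-1) mod 6 = 1, M2^(-1) mod 19 = 16
x = 2*19*1 + 7*6*16 = 710
710 mod 114 = 26
Check: 26 mod 6 = 2 ✓, 26 mod 19 = 7 ✓

x ≡ 26 (mod 114)


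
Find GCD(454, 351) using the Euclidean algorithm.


454 = 1 * 351 + 103
351 = 3 * 103 + 42
103 = 2 * 42 + 19
42 = 2 * 19 + 4
19 = 4 * 4 + 3
4 = 1 * 3 + 1
3 = 3 * 1 + 0
GCD = 1


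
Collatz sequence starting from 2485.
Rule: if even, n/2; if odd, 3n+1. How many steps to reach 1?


2485 → 7456 → 3728 → 1864 → 932 → 466 → 233 → 700 → 350 → 175 → 526 → 263 → 790 → 395 → 1186 → 593 → 1780 → 890 → 445 → 1336 → 668 → 334 → 167 → 502 → 251 → 754 → 377 → 1132 → 566 → 283 → 850 → 425 → 1276 → 638 → 319 → 958 → 479 → 1438 → 719 → 2158 → 1079 → 3238 → 1619 → 4858 → 2429 → 7288 → 3644 → 1822 → 911 → 2734 → 1367 → 4102 → 2051 → 6154 → 3077 → 9232 → 4616 → 2308 → 1154 → 577 → 1732 → 866 → 433 → 1300 → 650 → 325 → 976 → 488 → 244 → 122 → 61 → 184 → 92 → 46 → 23 → 70 → 35 → 106 → 53 → 160 → 80 → 40 → 20 → 10 → 5 → 16 → 8 → 4 → 2 → 1
Total steps = 89

89 steps


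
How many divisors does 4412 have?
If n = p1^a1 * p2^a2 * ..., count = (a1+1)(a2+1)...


4412 = 2^2 × 1103^1
d(4412) = (2+1) × (1+1) = 6

6 divisors


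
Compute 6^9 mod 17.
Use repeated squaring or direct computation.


6^1 mod 17 = 6
6^2 mod 17 = 2
6^3 mod 17 = 12
6^4 mod 17 = 4
6^5 mod 17 = 7
6^6 mod 17 = 8
6^7 mod 17 = 14
6^8 mod 17 = 16
6^9 mod 17 = 11


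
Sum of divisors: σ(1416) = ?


Divisors of 1416: 1, 2, 3, 4, 6, 8, 12, 24, 59, 118, 177, 236, 354, 472, 708, 1416
Sum = 1 + 2 + 3 + 4 + 6 + 8 + 12 + 24 + 59 + 118 + 177 + 236 + 354 + 472 + 708 + 1416 = 3600

σ(1416) = 3600


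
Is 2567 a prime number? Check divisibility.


2567 / 17 = 151 (exact division)
2567 is NOT prime.

No, 2567 is not prime


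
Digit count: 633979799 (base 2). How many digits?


633979799 in base 2 = 100101110010011100001110010111
Number of digits = 30

30 digits (base 2)


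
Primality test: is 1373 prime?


Check divisors up to sqrt(1373) = 37.0540
No divisors found.
1373 is prime.

Yes, 1373 is prime


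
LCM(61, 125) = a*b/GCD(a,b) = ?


GCD(61, 125) = 1
LCM = 61*125/1 = 7625/1 = 7625

LCM = 7625


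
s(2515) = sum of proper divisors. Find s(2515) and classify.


Proper divisors: 1, 5, 503
Sum = 1 + 5 + 503 = 509
509 < 2515 → deficient

s(2515) = 509 (deficient)


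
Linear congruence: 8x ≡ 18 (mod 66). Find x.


GCD(8, 66) = 2 divides 18
Divide: 4x ≡ 9 (mod 33)
x ≡ 27 (mod 33)


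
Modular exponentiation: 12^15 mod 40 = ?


12^1 mod 40 = 12
12^2 mod 40 = 24
12^3 mod 40 = 8
12^4 mod 40 = 16
12^5 mod 40 = 32
12^6 mod 40 = 24
12^7 mod 40 = 8
12^8 mod 40 = 16
12^9 mod 40 = 32
12^10 mod 40 = 24
12^11 mod 40 = 8
12^12 mod 40 = 16
12^13 mod 40 = 32
12^14 mod 40 = 24
12^15 mod 40 = 8


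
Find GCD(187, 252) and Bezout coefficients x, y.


Tabular extended Euclidean (each row: r = 187*s + 252*t):
r=187, s=1, t=0
r=252, s=0, t=1
q=0: r=187, s=1, t=0   [187*(1) + 252*(0) = 187]
q=1: r=65, s=-1, t=1   [187*(-1) + 252*(1) = 65]
q=2: r=57, s=3, t=-2   [187*(3) + 252*(-2) = 57]
q=1: r=8, s=-4, t=3   [187*(-4) + 252*(3) = 8]
q=7: r=1, s=31, t=-23   [187*(31) + 252*(-23) = 1]
q=8: r=0, s=-252, t=187   [187*(-252) + 252*(187) = 0]
GCD = 1; from the row with r=1: x=31, y=-23
Check: 187*(31) + 252*(-23) = 5797 - 5796 = 1

GCD = 1, x = 31, y = -23


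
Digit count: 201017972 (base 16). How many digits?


201017972 in base 16 = BFB4A74
Number of digits = 7

7 digits (base 16)


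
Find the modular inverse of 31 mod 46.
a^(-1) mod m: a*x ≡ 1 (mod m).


Use the extended Euclidean algorithm on (46, 31); each row r = 46*s + 31*t:
r=46, s=1, t=0
r=31, s=0, t=1
q=1: r=15, s=1, t=-1   [46*(1) + 31*(-1) = 15]
q=2: r=1, s=-2, t=3   [46*(-2) + 31*(3) = 1]
q=15: r=0, s=31, t=-46   [46*(31) + 31*(-46) = 0]
GCD = 1 with t = 3, so 31*(3) ≡ 1 (mod 46)
Inverse = 3 mod 46 = 3
Check: 31 * 3 = 93 ≡ 1 (mod 46)

31^(-1) ≡ 3 (mod 46)


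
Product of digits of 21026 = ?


2 × 1 × 0 × 2 × 6 = 0


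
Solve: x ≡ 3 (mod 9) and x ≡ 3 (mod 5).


M = 9*5 = 45
M1 = M/9 = 5, M2 = M/5 = 9
M1^(-1) mod 9 = 2, M2^(-1) mod 5 = 4
x = 3*5*2 + 3*9*4 = 138
138 mod 45 = 3
Check: 3 mod 9 = 3 ✓, 3 mod 5 = 3 ✓

x ≡ 3 (mod 45)


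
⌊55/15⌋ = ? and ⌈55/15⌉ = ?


55/15 = 3.6667
floor = 3
ceil = 4

floor = 3, ceil = 4


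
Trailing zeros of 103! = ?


floor(103/5) = 20
floor(103/25) = 4
Total = 24

24 trailing zeros


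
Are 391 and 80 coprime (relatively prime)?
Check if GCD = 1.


Euclidean algorithm:
391 = 4 * 80 + 71
80 = 1 * 71 + 9
71 = 7 * 9 + 8
9 = 1 * 8 + 1
8 = 8 * 1 + 0
GCD(391, 80) = 1

Yes, coprime (GCD = 1)


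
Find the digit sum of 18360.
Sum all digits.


1 + 8 + 3 + 6 + 0 = 18


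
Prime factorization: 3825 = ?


3825 / 3 = 1275
1275 / 3 = 425
425 / 5 = 85
85 / 5 = 17
17 / 17 = 1
3825 = 3^2 × 5^2 × 17


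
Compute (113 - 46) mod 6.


113 - 46 = 67
67 mod 6 = 1


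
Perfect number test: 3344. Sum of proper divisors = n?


Proper divisors of 3344: 1, 2, 4, 8, 11, 16, 19, 22, 38, 44, 76, 88, 152, 176, 209, 304, 418, 836, 1672
Sum = 1 + 2 + 4 + 8 + 11 + 16 + 19 + 22 + 38 + 44 + 76 + 88 + 152 + 176 + 209 + 304 + 418 + 836 + 1672 = 4096

No, 3344 is not perfect (4096 ≠ 3344)


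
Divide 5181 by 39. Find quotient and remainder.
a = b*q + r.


5181 = 39 * 132 + 33
Check: 5148 + 33 = 5181

q = 132, r = 33


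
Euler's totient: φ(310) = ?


310 = 2 × 5 × 31
Prime factors: 2, 5, 31
φ(310) = 310 × (1-1/2) × (1-1/5) × (1-1/31)
= 310 × 1/2 × 4/5 × 30/31 = 120

φ(310) = 120


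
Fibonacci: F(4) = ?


Sequence: 1, 1, 2, 3
F(4) = 3


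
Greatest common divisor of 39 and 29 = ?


39 = 1 * 29 + 10
29 = 2 * 10 + 9
10 = 1 * 9 + 1
9 = 9 * 1 + 0
GCD = 1


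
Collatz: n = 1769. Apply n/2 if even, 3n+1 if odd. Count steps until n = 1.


1769 → 5308 → 2654 → 1327 → 3982 → 1991 → 5974 → 2987 → 8962 → 4481 → 13444 → 6722 → 3361 → 10084 → 5042 → 2521 → 7564 → 3782 → 1891 → 5674 → 2837 → 8512 → 4256 → 2128 → 1064 → 532 → 266 → 133 → 400 → 200 → 100 → 50 → 25 → 76 → 38 → 19 → 58 → 29 → 88 → 44 → 22 → 11 → 34 → 17 → 52 → 26 → 13 → 40 → 20 → 10 → 5 → 16 → 8 → 4 → 2 → 1
Total steps = 55

55 steps


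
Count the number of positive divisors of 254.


254 = 2^1 × 127^1
d(254) = (1+1) × (1+1) = 4

4 divisors


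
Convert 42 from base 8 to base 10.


42 (base 8) = 34 (decimal)
34 (decimal) = 34 (base 10)


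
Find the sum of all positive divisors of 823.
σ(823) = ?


Divisors of 823: 1, 823
Sum = 1 + 823 = 824

σ(823) = 824


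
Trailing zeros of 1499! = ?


floor(1499/5) = 299
floor(1499/25) = 59
floor(1499/125) = 11
floor(1499/625) = 2
Total = 371

371 trailing zeros


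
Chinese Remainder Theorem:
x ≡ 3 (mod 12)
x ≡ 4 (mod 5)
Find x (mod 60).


M = 12*5 = 60
M1 = M/12 = 5, M2 = M/5 = 12
M1^(-1) mod 12 = 5, M2^(-1) mod 5 = 3
x = 3*5*5 + 4*12*3 = 219
219 mod 60 = 39
Check: 39 mod 12 = 3 ✓, 39 mod 5 = 4 ✓

x ≡ 39 (mod 60)


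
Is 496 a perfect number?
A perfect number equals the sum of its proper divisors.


Proper divisors of 496: 1, 2, 4, 8, 16, 31, 62, 124, 248
Sum = 1 + 2 + 4 + 8 + 16 + 31 + 62 + 124 + 248 = 496

Yes, 496 is perfect (496 = 496)


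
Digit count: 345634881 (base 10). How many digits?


345634881 has 9 digits in base 10
floor(log10(345634881)) + 1 = floor(8.5386) + 1 = 9

9 digits (base 10)


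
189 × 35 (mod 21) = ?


189 × 35 = 6615
6615 mod 21 = 0


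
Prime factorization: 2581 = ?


2581 / 29 = 89
89 / 89 = 1
2581 = 29 × 89


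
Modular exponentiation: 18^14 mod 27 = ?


18^1 mod 27 = 18
18^2 mod 27 = 0
18^3 mod 27 = 0
18^4 mod 27 = 0
18^5 mod 27 = 0
18^6 mod 27 = 0
18^7 mod 27 = 0
18^8 mod 27 = 0
18^9 mod 27 = 0
18^10 mod 27 = 0
18^11 mod 27 = 0
18^12 mod 27 = 0
18^13 mod 27 = 0
18^14 mod 27 = 0


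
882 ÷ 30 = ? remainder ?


882 = 30 * 29 + 12
Check: 870 + 12 = 882

q = 29, r = 12


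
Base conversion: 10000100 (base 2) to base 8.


10000100 (base 2) = 132 (decimal)
132 (decimal) = 204 (base 8)


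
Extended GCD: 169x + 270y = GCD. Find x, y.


Tabular extended Euclidean (each row: r = 169*s + 270*t):
r=169, s=1, t=0
r=270, s=0, t=1
q=0: r=169, s=1, t=0   [169*(1) + 270*(0) = 169]
q=1: r=101, s=-1, t=1   [169*(-1) + 270*(1) = 101]
q=1: r=68, s=2, t=-1   [169*(2) + 270*(-1) = 68]
q=1: r=33, s=-3, t=2   [169*(-3) + 270*(2) = 33]
q=2: r=2, s=8, t=-5   [169*(8) + 270*(-5) = 2]
q=16: r=1, s=-131, t=82   [169*(-131) + 270*(82) = 1]
q=2: r=0, s=270, t=-169   [169*(270) + 270*(-169) = 0]
GCD = 1; from the row with r=1: x=-131, y=82
Check: 169*(-131) + 270*(82) = -22139 + 22140 = 1

GCD = 1, x = -131, y = 82


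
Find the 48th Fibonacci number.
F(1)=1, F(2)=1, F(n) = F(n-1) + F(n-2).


Sequence: 1, 1, 2, 3, 5, 8, 13, 21, 34, 55, 89, 144, 233, 377, 610, 987, 1597, 2584, 4181, 6765, 10946, 17711, 28657, 46368, 75025, 121393, 196418, 317811, 514229, 832040, 1346269, 2178309, 3524578, 5702887, 9227465, 14930352, 24157817, 39088169, 63245986, 102334155, 165580141, 267914296, 433494437, 701408733, 1134903170, 1836311903, 2971215073, 4807526976
F(48) = 4807526976


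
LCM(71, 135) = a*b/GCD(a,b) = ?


GCD(71, 135) = 1
LCM = 71*135/1 = 9585/1 = 9585

LCM = 9585


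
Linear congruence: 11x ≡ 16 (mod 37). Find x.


GCD(11, 37) = 1, unique solution
a^(-1) mod 37 = 27
x = 27 * 16 mod 37 = 25

x ≡ 25 (mod 37)


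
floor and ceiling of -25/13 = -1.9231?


-25/13 = -1.9231
floor = -2
ceil = -1

floor = -2, ceil = -1


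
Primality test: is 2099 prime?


Check divisors up to sqrt(2099) = 45.8148
No divisors found.
2099 is prime.

Yes, 2099 is prime


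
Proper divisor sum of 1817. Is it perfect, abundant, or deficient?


Proper divisors: 1, 23, 79
Sum = 1 + 23 + 79 = 103
103 < 1817 → deficient

s(1817) = 103 (deficient)


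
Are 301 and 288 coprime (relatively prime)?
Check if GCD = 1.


Euclidean algorithm:
301 = 1 * 288 + 13
288 = 22 * 13 + 2
13 = 6 * 2 + 1
2 = 2 * 1 + 0
GCD(301, 288) = 1

Yes, coprime (GCD = 1)


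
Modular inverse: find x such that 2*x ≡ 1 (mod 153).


Use the extended Euclidean algorithm on (153, 2); each row r = 153*s + 2*t:
r=153, s=1, t=0
r=2, s=0, t=1
q=76: r=1, s=1, t=-76   [153*(1) + 2*(-76) = 1]
q=2: r=0, s=-2, t=153   [153*(-2) + 2*(153) = 0]
GCD = 1 with t = -76, so 2*(-76) ≡ 1 (mod 153)
Inverse = -76 mod 153 = 77
Check: 2 * 77 = 154 ≡ 1 (mod 153)

2^(-1) ≡ 77 (mod 153)


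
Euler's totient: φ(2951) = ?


2951 = 13 × 227
Prime factors: 13, 227
φ(2951) = 2951 × (1-1/13) × (1-1/227)
= 2951 × 12/13 × 226/227 = 2712

φ(2951) = 2712


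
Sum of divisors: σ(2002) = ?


Divisors of 2002: 1, 2, 7, 11, 13, 14, 22, 26, 77, 91, 143, 154, 182, 286, 1001, 2002
Sum = 1 + 2 + 7 + 11 + 13 + 14 + 22 + 26 + 77 + 91 + 143 + 154 + 182 + 286 + 1001 + 2002 = 4032

σ(2002) = 4032


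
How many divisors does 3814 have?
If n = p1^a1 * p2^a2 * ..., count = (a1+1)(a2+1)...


3814 = 2^1 × 1907^1
d(3814) = (1+1) × (1+1) = 4

4 divisors


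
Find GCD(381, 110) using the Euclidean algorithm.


381 = 3 * 110 + 51
110 = 2 * 51 + 8
51 = 6 * 8 + 3
8 = 2 * 3 + 2
3 = 1 * 2 + 1
2 = 2 * 1 + 0
GCD = 1


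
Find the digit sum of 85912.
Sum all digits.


8 + 5 + 9 + 1 + 2 = 25


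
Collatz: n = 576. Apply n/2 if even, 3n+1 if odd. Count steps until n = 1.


576 → 288 → 144 → 72 → 36 → 18 → 9 → 28 → 14 → 7 → 22 → 11 → 34 → 17 → 52 → 26 → 13 → 40 → 20 → 10 → 5 → 16 → 8 → 4 → 2 → 1
Total steps = 25

25 steps


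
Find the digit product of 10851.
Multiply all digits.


1 × 0 × 8 × 5 × 1 = 0


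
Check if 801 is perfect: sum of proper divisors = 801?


Proper divisors of 801: 1, 3, 9, 89, 267
Sum = 1 + 3 + 9 + 89 + 267 = 369

No, 801 is not perfect (369 ≠ 801)


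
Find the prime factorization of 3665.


3665 / 5 = 733
733 / 733 = 1
3665 = 5 × 733


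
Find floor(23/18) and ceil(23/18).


23/18 = 1.2778
floor = 1
ceil = 2

floor = 1, ceil = 2


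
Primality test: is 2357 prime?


Check divisors up to sqrt(2357) = 48.5489
No divisors found.
2357 is prime.

Yes, 2357 is prime


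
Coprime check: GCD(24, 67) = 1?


Euclidean algorithm:
67 = 2 * 24 + 19
24 = 1 * 19 + 5
19 = 3 * 5 + 4
5 = 1 * 4 + 1
4 = 4 * 1 + 0
GCD(24, 67) = 1

Yes, coprime (GCD = 1)


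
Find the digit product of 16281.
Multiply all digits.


1 × 6 × 2 × 8 × 1 = 96


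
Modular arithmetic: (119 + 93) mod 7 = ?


119 + 93 = 212
212 mod 7 = 2


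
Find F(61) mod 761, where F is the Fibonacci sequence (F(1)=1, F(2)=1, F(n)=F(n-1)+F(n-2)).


F(k) mod 761 for k=1..61:
1, 1, 2, 3, 5, 8, 13, 21, 34, 55, 89, 144, 233, 377, 610, 226, 75, 301, 376, 677, 292, 208, 500, 708, 447, 394, 80, 474, 554, 267, 60, 327, 387, 714, 340, 293, 633, 165, 37, 202, 239, 441, 680, 360, 279, 639, 157, 35, 192, 227, 419, 646, 304, 189, 493, 682, 414, 335, 749, 323, 311
F(61) mod 761 = 311


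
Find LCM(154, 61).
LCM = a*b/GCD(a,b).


GCD(154, 61) = 1
LCM = 154*61/1 = 9394/1 = 9394

LCM = 9394


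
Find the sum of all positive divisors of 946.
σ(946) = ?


Divisors of 946: 1, 2, 11, 22, 43, 86, 473, 946
Sum = 1 + 2 + 11 + 22 + 43 + 86 + 473 + 946 = 1584

σ(946) = 1584


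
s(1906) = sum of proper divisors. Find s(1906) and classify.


Proper divisors: 1, 2, 953
Sum = 1 + 2 + 953 = 956
956 < 1906 → deficient

s(1906) = 956 (deficient)


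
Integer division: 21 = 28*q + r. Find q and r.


21 = 28 * 0 + 21
Check: 0 + 21 = 21

q = 0, r = 21


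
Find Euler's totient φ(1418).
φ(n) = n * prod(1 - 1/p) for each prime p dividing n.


1418 = 2 × 709
Prime factors: 2, 709
φ(1418) = 1418 × (1-1/2) × (1-1/709)
= 1418 × 1/2 × 708/709 = 708

φ(1418) = 708


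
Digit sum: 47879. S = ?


4 + 7 + 8 + 7 + 9 = 35


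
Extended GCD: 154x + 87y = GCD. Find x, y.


Tabular extended Euclidean (each row: r = 154*s + 87*t):
r=154, s=1, t=0
r=87, s=0, t=1
q=1: r=67, s=1, t=-1   [154*(1) + 87*(-1) = 67]
q=1: r=20, s=-1, t=2   [154*(-1) + 87*(2) = 20]
q=3: r=7, s=4, t=-7   [154*(4) + 87*(-7) = 7]
q=2: r=6, s=-9, t=16   [154*(-9) + 87*(16) = 6]
q=1: r=1, s=13, t=-23   [154*(13) + 87*(-23) = 1]
q=6: r=0, s=-87, t=154   [154*(-87) + 87*(154) = 0]
GCD = 1; from the row with r=1: x=13, y=-23
Check: 154*(13) + 87*(-23) = 2002 - 2001 = 1

GCD = 1, x = 13, y = -23


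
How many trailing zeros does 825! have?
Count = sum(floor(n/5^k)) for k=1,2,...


floor(825/5) = 165
floor(825/25) = 33
floor(825/125) = 6
floor(825/625) = 1
Total = 205

205 trailing zeros


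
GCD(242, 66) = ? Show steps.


242 = 3 * 66 + 44
66 = 1 * 44 + 22
44 = 2 * 22 + 0
GCD = 22


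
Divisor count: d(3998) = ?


3998 = 2^1 × 1999^1
d(3998) = (1+1) × (1+1) = 4

4 divisors


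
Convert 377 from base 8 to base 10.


377 (base 8) = 255 (decimal)
255 (decimal) = 255 (base 10)


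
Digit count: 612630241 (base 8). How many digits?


612630241 in base 8 = 4440777341
Number of digits = 10

10 digits (base 8)


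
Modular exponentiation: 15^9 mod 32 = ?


15^1 mod 32 = 15
15^2 mod 32 = 1
15^3 mod 32 = 15
15^4 mod 32 = 1
15^5 mod 32 = 15
15^6 mod 32 = 1
15^7 mod 32 = 15
15^8 mod 32 = 1
15^9 mod 32 = 15


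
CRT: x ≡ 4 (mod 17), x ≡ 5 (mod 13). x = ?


M = 17*13 = 221
M1 = M/17 = 13, M2 = M/13 = 17
M1^(-1) mod 17 = 4, M2^(-1) mod 13 = 10
x = 4*13*4 + 5*17*10 = 1058
1058 mod 221 = 174
Check: 174 mod 17 = 4 ✓, 174 mod 13 = 5 ✓

x ≡ 174 (mod 221)


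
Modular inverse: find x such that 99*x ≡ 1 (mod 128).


Use the extended Euclidean algorithm on (128, 99); each row r = 128*s + 99*t:
r=128, s=1, t=0
r=99, s=0, t=1
q=1: r=29, s=1, t=-1   [128*(1) + 99*(-1) = 29]
q=3: r=12, s=-3, t=4   [128*(-3) + 99*(4) = 12]
q=2: r=5, s=7, t=-9   [128*(7) + 99*(-9) = 5]
q=2: r=2, s=-17, t=22   [128*(-17) + 99*(22) = 2]
q=2: r=1, s=41, t=-53   [128*(41) + 99*(-53) = 1]
q=2: r=0, s=-99, t=128   [128*(-99) + 99*(128) = 0]
GCD = 1 with t = -53, so 99*(-53) ≡ 1 (mod 128)
Inverse = -53 mod 128 = 75
Check: 99 * 75 = 7425 ≡ 1 (mod 128)

99^(-1) ≡ 75 (mod 128)


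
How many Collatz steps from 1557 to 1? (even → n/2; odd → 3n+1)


1557 → 4672 → 2336 → 1168 → 584 → 292 → 146 → 73 → 220 → 110 → 55 → 166 → 83 → 250 → 125 → 376 → 188 → 94 → 47 → 142 → 71 → 214 → 107 → 322 → 161 → 484 → 242 → 121 → 364 → 182 → 91 → 274 → 137 → 412 → 206 → 103 → 310 → 155 → 466 → 233 → 700 → 350 → 175 → 526 → 263 → 790 → 395 → 1186 → 593 → 1780 → 890 → 445 → 1336 → 668 → 334 → 167 → 502 → 251 → 754 → 377 → 1132 → 566 → 283 → 850 → 425 → 1276 → 638 → 319 → 958 → 479 → 1438 → 719 → 2158 → 1079 → 3238 → 1619 → 4858 → 2429 → 7288 → 3644 → 1822 → 911 → 2734 → 1367 → 4102 → 2051 → 6154 → 3077 → 9232 → 4616 → 2308 → 1154 → 577 → 1732 → 866 → 433 → 1300 → 650 → 325 → 976 → 488 → 244 → 122 → 61 → 184 → 92 → 46 → 23 → 70 → 35 → 106 → 53 → 160 → 80 → 40 → 20 → 10 → 5 → 16 → 8 → 4 → 2 → 1
Total steps = 122

122 steps


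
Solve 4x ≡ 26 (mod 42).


GCD(4, 42) = 2 divides 26
Divide: 2x ≡ 13 (mod 21)
x ≡ 17 (mod 21)


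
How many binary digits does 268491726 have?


268491726 in base 2 = 10000000000001101101111001110
Number of digits = 29

29 digits (base 2)


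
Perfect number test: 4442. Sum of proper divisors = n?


Proper divisors of 4442: 1, 2, 2221
Sum = 1 + 2 + 2221 = 2224

No, 4442 is not perfect (2224 ≠ 4442)


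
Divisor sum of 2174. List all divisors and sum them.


Divisors of 2174: 1, 2, 1087, 2174
Sum = 1 + 2 + 1087 + 2174 = 3264

σ(2174) = 3264


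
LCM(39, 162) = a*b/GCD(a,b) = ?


GCD(39, 162) = 3
LCM = 39*162/3 = 6318/3 = 2106

LCM = 2106


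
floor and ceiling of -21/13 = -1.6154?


-21/13 = -1.6154
floor = -2
ceil = -1

floor = -2, ceil = -1


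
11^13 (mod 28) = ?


11^1 mod 28 = 11
11^2 mod 28 = 9
11^3 mod 28 = 15
11^4 mod 28 = 25
11^5 mod 28 = 23
11^6 mod 28 = 1
11^7 mod 28 = 11
11^8 mod 28 = 9
11^9 mod 28 = 15
11^10 mod 28 = 25
11^11 mod 28 = 23
11^12 mod 28 = 1
11^13 mod 28 = 11


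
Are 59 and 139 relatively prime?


Euclidean algorithm:
139 = 2 * 59 + 21
59 = 2 * 21 + 17
21 = 1 * 17 + 4
17 = 4 * 4 + 1
4 = 4 * 1 + 0
GCD(59, 139) = 1

Yes, coprime (GCD = 1)


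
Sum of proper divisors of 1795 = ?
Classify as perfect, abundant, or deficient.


Proper divisors: 1, 5, 359
Sum = 1 + 5 + 359 = 365
365 < 1795 → deficient

s(1795) = 365 (deficient)


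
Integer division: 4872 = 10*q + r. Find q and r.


4872 = 10 * 487 + 2
Check: 4870 + 2 = 4872

q = 487, r = 2


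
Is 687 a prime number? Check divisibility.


687 / 3 = 229 (exact division)
687 is NOT prime.

No, 687 is not prime


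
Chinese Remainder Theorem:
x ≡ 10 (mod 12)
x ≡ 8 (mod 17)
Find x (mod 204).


M = 12*17 = 204
M1 = M/12 = 17, M2 = M/17 = 12
M1^(-1) mod 12 = 5, M2^(-1) mod 17 = 10
x = 10*17*5 + 8*12*10 = 1810
1810 mod 204 = 178
Check: 178 mod 12 = 10 ✓, 178 mod 17 = 8 ✓

x ≡ 178 (mod 204)


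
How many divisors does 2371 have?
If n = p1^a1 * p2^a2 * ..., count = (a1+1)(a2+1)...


2371 = 2371^1
d(2371) = (1+1) = 2

2 divisors


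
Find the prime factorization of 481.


481 / 13 = 37
37 / 37 = 1
481 = 13 × 37


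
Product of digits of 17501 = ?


1 × 7 × 5 × 0 × 1 = 0


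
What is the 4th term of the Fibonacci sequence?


Sequence: 1, 1, 2, 3
F(4) = 3


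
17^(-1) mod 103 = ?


Use the extended Euclidean algorithm on (103, 17); each row r = 103*s + 17*t:
r=103, s=1, t=0
r=17, s=0, t=1
q=6: r=1, s=1, t=-6   [103*(1) + 17*(-6) = 1]
q=17: r=0, s=-17, t=103   [103*(-17) + 17*(103) = 0]
GCD = 1 with t = -6, so 17*(-6) ≡ 1 (mod 103)
Inverse = -6 mod 103 = 97
Check: 17 * 97 = 1649 ≡ 1 (mod 103)

17^(-1) ≡ 97 (mod 103)


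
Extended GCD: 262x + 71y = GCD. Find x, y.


Tabular extended Euclidean (each row: r = 262*s + 71*t):
r=262, s=1, t=0
r=71, s=0, t=1
q=3: r=49, s=1, t=-3   [262*(1) + 71*(-3) = 49]
q=1: r=22, s=-1, t=4   [262*(-1) + 71*(4) = 22]
q=2: r=5, s=3, t=-11   [262*(3) + 71*(-11) = 5]
q=4: r=2, s=-13, t=48   [262*(-13) + 71*(48) = 2]
q=2: r=1, s=29, t=-107   [262*(29) + 71*(-107) = 1]
q=2: r=0, s=-71, t=262   [262*(-71) + 71*(262) = 0]
GCD = 1; from the row with r=1: x=29, y=-107
Check: 262*(29) + 71*(-107) = 7598 - 7597 = 1

GCD = 1, x = 29, y = -107


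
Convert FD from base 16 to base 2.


FD (base 16) = 253 (decimal)
253 (decimal) = 11111101 (base 2)


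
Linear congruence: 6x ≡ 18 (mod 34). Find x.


GCD(6, 34) = 2 divides 18
Divide: 3x ≡ 9 (mod 17)
x ≡ 3 (mod 17)


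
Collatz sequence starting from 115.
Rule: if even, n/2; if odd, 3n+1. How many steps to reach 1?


115 → 346 → 173 → 520 → 260 → 130 → 65 → 196 → 98 → 49 → 148 → 74 → 37 → 112 → 56 → 28 → 14 → 7 → 22 → 11 → 34 → 17 → 52 → 26 → 13 → 40 → 20 → 10 → 5 → 16 → 8 → 4 → 2 → 1
Total steps = 33

33 steps


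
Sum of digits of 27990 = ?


2 + 7 + 9 + 9 + 0 = 27


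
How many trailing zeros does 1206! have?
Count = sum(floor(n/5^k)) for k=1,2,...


floor(1206/5) = 241
floor(1206/25) = 48
floor(1206/125) = 9
floor(1206/625) = 1
Total = 299

299 trailing zeros


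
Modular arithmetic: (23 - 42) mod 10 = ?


23 - 42 = -19
-19 mod 10 = 1


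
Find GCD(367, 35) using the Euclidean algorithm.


367 = 10 * 35 + 17
35 = 2 * 17 + 1
17 = 17 * 1 + 0
GCD = 1


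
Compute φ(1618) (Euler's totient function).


1618 = 2 × 809
Prime factors: 2, 809
φ(1618) = 1618 × (1-1/2) × (1-1/809)
= 1618 × 1/2 × 808/809 = 808

φ(1618) = 808


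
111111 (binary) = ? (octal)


111111 (base 2) = 63 (decimal)
63 (decimal) = 77 (base 8)


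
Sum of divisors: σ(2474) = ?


Divisors of 2474: 1, 2, 1237, 2474
Sum = 1 + 2 + 1237 + 2474 = 3714

σ(2474) = 3714


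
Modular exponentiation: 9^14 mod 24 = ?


9^1 mod 24 = 9
9^2 mod 24 = 9
9^3 mod 24 = 9
9^4 mod 24 = 9
9^5 mod 24 = 9
9^6 mod 24 = 9
9^7 mod 24 = 9
9^8 mod 24 = 9
9^9 mod 24 = 9
9^10 mod 24 = 9
9^11 mod 24 = 9
9^12 mod 24 = 9
9^13 mod 24 = 9
9^14 mod 24 = 9


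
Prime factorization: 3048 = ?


3048 / 2 = 1524
1524 / 2 = 762
762 / 2 = 381
381 / 3 = 127
127 / 127 = 1
3048 = 2^3 × 3 × 127


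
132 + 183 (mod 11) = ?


132 + 183 = 315
315 mod 11 = 7


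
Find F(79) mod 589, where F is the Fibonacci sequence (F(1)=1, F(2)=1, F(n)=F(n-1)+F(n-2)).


F(k) mod 589 for k=1..79:
1, 1, 2, 3, 5, 8, 13, 21, 34, 55, 89, 144, 233, 377, 21, 398, 419, 228, 58, 286, 344, 41, 385, 426, 222, 59, 281, 340, 32, 372, 404, 187, 2, 189, 191, 380, 571, 362, 344, 117, 461, 578, 450, 439, 300, 150, 450, 11, 461, 472, 344, 227, 571, 209, 191, 400, 2, 402, 404, 217, 32, 249, 281, 530, 222, 163, 385, 548, 344, 303, 58, 361, 419, 191, 21, 212, 233, 445, 89
F(79) mod 589 = 89


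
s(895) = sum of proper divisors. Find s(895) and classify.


Proper divisors: 1, 5, 179
Sum = 1 + 5 + 179 = 185
185 < 895 → deficient

s(895) = 185 (deficient)


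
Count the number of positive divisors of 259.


259 = 7^1 × 37^1
d(259) = (1+1) × (1+1) = 4

4 divisors


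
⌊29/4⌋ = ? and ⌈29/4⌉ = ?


29/4 = 7.2500
floor = 7
ceil = 8

floor = 7, ceil = 8


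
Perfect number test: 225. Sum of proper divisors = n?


Proper divisors of 225: 1, 3, 5, 9, 15, 25, 45, 75
Sum = 1 + 3 + 5 + 9 + 15 + 25 + 45 + 75 = 178

No, 225 is not perfect (178 ≠ 225)


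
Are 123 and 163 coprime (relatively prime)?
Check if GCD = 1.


Euclidean algorithm:
163 = 1 * 123 + 40
123 = 3 * 40 + 3
40 = 13 * 3 + 1
3 = 3 * 1 + 0
GCD(123, 163) = 1

Yes, coprime (GCD = 1)


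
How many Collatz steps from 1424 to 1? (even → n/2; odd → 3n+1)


1424 → 712 → 356 → 178 → 89 → 268 → 134 → 67 → 202 → 101 → 304 → 152 → 76 → 38 → 19 → 58 → 29 → 88 → 44 → 22 → 11 → 34 → 17 → 52 → 26 → 13 → 40 → 20 → 10 → 5 → 16 → 8 → 4 → 2 → 1
Total steps = 34

34 steps


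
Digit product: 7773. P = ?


7 × 7 × 7 × 3 = 1029


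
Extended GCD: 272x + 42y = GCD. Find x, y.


Tabular extended Euclidean (each row: r = 272*s + 42*t):
r=272, s=1, t=0
r=42, s=0, t=1
q=6: r=20, s=1, t=-6   [272*(1) + 42*(-6) = 20]
q=2: r=2, s=-2, t=13   [272*(-2) + 42*(13) = 2]
q=10: r=0, s=21, t=-136   [272*(21) + 42*(-136) = 0]
GCD = 2; from the row with r=2: x=-2, y=13
Check: 272*(-2) + 42*(13) = -544 + 546 = 2

GCD = 2, x = -2, y = 13


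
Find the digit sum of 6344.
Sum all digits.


6 + 3 + 4 + 4 = 17


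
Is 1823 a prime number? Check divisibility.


Check divisors up to sqrt(1823) = 42.6966
No divisors found.
1823 is prime.

Yes, 1823 is prime


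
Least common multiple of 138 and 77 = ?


GCD(138, 77) = 1
LCM = 138*77/1 = 10626/1 = 10626

LCM = 10626


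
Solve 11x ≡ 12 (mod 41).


GCD(11, 41) = 1, unique solution
a^(-1) mod 41 = 15
x = 15 * 12 mod 41 = 16

x ≡ 16 (mod 41)


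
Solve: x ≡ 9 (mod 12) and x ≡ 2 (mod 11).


M = 12*11 = 132
M1 = M/12 = 11, M2 = M/11 = 12
M1^(-1) mod 12 = 11, M2^(-1) mod 11 = 1
x = 9*11*11 + 2*12*1 = 1113
1113 mod 132 = 57
Check: 57 mod 12 = 9 ✓, 57 mod 11 = 2 ✓

x ≡ 57 (mod 132)


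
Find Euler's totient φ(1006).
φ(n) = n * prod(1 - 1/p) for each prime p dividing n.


1006 = 2 × 503
Prime factors: 2, 503
φ(1006) = 1006 × (1-1/2) × (1-1/503)
= 1006 × 1/2 × 502/503 = 502

φ(1006) = 502


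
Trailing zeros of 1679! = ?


floor(1679/5) = 335
floor(1679/25) = 67
floor(1679/125) = 13
floor(1679/625) = 2
Total = 417

417 trailing zeros


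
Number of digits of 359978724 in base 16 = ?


359978724 in base 16 = 1574D6E4
Number of digits = 8

8 digits (base 16)


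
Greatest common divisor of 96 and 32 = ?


96 = 3 * 32 + 0
GCD = 32


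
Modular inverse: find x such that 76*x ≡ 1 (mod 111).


Use the extended Euclidean algorithm on (111, 76); each row r = 111*s + 76*t:
r=111, s=1, t=0
r=76, s=0, t=1
q=1: r=35, s=1, t=-1   [111*(1) + 76*(-1) = 35]
q=2: r=6, s=-2, t=3   [111*(-2) + 76*(3) = 6]
q=5: r=5, s=11, t=-16   [111*(11) + 76*(-16) = 5]
q=1: r=1, s=-13, t=19   [111*(-13) + 76*(19) = 1]
q=5: r=0, s=76, t=-111   [111*(76) + 76*(-111) = 0]
GCD = 1 with t = 19, so 76*(19) ≡ 1 (mod 111)
Inverse = 19 mod 111 = 19
Check: 76 * 19 = 1444 ≡ 1 (mod 111)

76^(-1) ≡ 19 (mod 111)


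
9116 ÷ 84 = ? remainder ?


9116 = 84 * 108 + 44
Check: 9072 + 44 = 9116

q = 108, r = 44


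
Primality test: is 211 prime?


Check divisors up to sqrt(211) = 14.5258
No divisors found.
211 is prime.

Yes, 211 is prime
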